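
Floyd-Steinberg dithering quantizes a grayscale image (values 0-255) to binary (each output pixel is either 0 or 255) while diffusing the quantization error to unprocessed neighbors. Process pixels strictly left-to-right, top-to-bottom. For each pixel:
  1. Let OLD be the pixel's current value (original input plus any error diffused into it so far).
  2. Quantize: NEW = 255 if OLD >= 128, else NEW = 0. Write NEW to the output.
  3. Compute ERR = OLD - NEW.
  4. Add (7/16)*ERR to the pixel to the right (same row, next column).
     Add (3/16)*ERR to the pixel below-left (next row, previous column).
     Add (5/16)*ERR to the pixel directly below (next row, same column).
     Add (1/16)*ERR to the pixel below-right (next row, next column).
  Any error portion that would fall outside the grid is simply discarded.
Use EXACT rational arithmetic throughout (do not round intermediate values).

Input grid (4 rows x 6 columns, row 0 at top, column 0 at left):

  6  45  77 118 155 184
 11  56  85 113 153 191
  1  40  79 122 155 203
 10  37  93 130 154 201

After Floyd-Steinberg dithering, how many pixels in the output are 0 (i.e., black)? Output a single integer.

Answer: 14

Derivation:
(0,0): OLD=6 → NEW=0, ERR=6
(0,1): OLD=381/8 → NEW=0, ERR=381/8
(0,2): OLD=12523/128 → NEW=0, ERR=12523/128
(0,3): OLD=329325/2048 → NEW=255, ERR=-192915/2048
(0,4): OLD=3728635/32768 → NEW=0, ERR=3728635/32768
(0,5): OLD=122569437/524288 → NEW=255, ERR=-11124003/524288
(1,0): OLD=2791/128 → NEW=0, ERR=2791/128
(1,1): OLD=101521/1024 → NEW=0, ERR=101521/1024
(1,2): OLD=4727205/32768 → NEW=255, ERR=-3628635/32768
(1,3): OLD=8200673/131072 → NEW=0, ERR=8200673/131072
(1,4): OLD=1728608419/8388608 → NEW=255, ERR=-410486621/8388608
(1,5): OLD=22826790021/134217728 → NEW=255, ERR=-11398730619/134217728
(2,0): OLD=432587/16384 → NEW=0, ERR=432587/16384
(2,1): OLD=33099689/524288 → NEW=0, ERR=33099689/524288
(2,2): OLD=754493883/8388608 → NEW=0, ERR=754493883/8388608
(2,3): OLD=11059922467/67108864 → NEW=255, ERR=-6052837853/67108864
(2,4): OLD=189482603113/2147483648 → NEW=0, ERR=189482603113/2147483648
(2,5): OLD=7284422085999/34359738368 → NEW=255, ERR=-1477311197841/34359738368
(3,0): OLD=252399067/8388608 → NEW=0, ERR=252399067/8388608
(3,1): OLD=5932895359/67108864 → NEW=0, ERR=5932895359/67108864
(3,2): OLD=78823129549/536870912 → NEW=255, ERR=-58078953011/536870912
(3,3): OLD=2633699490439/34359738368 → NEW=0, ERR=2633699490439/34359738368
(3,4): OLD=55362956723303/274877906944 → NEW=255, ERR=-14730909547417/274877906944
(3,5): OLD=746052307184809/4398046511104 → NEW=255, ERR=-375449553146711/4398046511104
Output grid:
  Row 0: ...#.#  (4 black, running=4)
  Row 1: ..#.##  (3 black, running=7)
  Row 2: ...#.#  (4 black, running=11)
  Row 3: ..#.##  (3 black, running=14)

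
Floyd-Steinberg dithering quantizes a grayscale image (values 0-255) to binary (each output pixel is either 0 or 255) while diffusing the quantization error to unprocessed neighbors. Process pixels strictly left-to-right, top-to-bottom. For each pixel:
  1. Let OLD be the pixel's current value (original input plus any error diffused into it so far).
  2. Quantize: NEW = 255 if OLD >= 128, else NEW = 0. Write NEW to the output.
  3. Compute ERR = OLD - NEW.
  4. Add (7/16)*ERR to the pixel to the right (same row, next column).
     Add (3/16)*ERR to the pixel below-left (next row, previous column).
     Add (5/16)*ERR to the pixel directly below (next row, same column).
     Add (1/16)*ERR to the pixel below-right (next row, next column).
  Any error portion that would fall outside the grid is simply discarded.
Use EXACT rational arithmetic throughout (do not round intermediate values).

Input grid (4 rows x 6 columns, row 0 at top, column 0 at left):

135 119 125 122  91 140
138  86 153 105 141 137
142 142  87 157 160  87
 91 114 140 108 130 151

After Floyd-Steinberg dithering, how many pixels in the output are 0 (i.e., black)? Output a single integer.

(0,0): OLD=135 → NEW=255, ERR=-120
(0,1): OLD=133/2 → NEW=0, ERR=133/2
(0,2): OLD=4931/32 → NEW=255, ERR=-3229/32
(0,3): OLD=39861/512 → NEW=0, ERR=39861/512
(0,4): OLD=1024499/8192 → NEW=0, ERR=1024499/8192
(0,5): OLD=25521573/131072 → NEW=255, ERR=-7901787/131072
(1,0): OLD=3615/32 → NEW=0, ERR=3615/32
(1,1): OLD=33225/256 → NEW=255, ERR=-32055/256
(1,2): OLD=699917/8192 → NEW=0, ERR=699917/8192
(1,3): OLD=6024433/32768 → NEW=255, ERR=-2331407/32768
(1,4): OLD=298878011/2097152 → NEW=255, ERR=-235895749/2097152
(1,5): OLD=2575815725/33554432 → NEW=0, ERR=2575815725/33554432
(2,0): OLD=630067/4096 → NEW=255, ERR=-414413/4096
(2,1): OLD=10706833/131072 → NEW=0, ERR=10706833/131072
(2,2): OLD=269004371/2097152 → NEW=255, ERR=-265769389/2097152
(2,3): OLD=1066550683/16777216 → NEW=0, ERR=1066550683/16777216
(2,4): OLD=87299481969/536870912 → NEW=255, ERR=-49602600591/536870912
(2,5): OLD=545782051623/8589934592 → NEW=0, ERR=545782051623/8589934592
(3,0): OLD=156655251/2097152 → NEW=0, ERR=156655251/2097152
(3,1): OLD=2384425511/16777216 → NEW=255, ERR=-1893764569/16777216
(3,2): OLD=9131981485/134217728 → NEW=0, ERR=9131981485/134217728
(3,3): OLD=1137211761439/8589934592 → NEW=255, ERR=-1053221559521/8589934592
(3,4): OLD=4354862545999/68719476736 → NEW=0, ERR=4354862545999/68719476736
(3,5): OLD=211992442805441/1099511627776 → NEW=255, ERR=-68383022277439/1099511627776
Output grid:
  Row 0: #.#..#  (3 black, running=3)
  Row 1: .#.##.  (3 black, running=6)
  Row 2: #.#.#.  (3 black, running=9)
  Row 3: .#.#.#  (3 black, running=12)

Answer: 12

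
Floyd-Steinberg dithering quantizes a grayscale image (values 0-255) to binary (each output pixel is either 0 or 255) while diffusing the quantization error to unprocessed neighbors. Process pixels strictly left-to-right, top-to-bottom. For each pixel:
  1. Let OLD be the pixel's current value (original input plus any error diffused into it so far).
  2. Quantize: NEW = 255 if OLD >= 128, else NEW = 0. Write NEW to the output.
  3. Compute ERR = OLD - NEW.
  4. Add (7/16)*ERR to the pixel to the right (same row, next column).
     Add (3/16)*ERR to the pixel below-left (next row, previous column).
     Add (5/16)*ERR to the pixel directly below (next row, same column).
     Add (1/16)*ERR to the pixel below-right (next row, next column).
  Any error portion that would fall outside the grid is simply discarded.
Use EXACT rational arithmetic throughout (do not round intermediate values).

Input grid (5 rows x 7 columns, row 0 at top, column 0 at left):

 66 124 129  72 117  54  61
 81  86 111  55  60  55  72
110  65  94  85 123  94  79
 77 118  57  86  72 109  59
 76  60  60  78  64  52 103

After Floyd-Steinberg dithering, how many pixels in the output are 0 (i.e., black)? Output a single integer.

(0,0): OLD=66 → NEW=0, ERR=66
(0,1): OLD=1223/8 → NEW=255, ERR=-817/8
(0,2): OLD=10793/128 → NEW=0, ERR=10793/128
(0,3): OLD=223007/2048 → NEW=0, ERR=223007/2048
(0,4): OLD=5394905/32768 → NEW=255, ERR=-2960935/32768
(0,5): OLD=7585007/524288 → NEW=0, ERR=7585007/524288
(0,6): OLD=564800137/8388608 → NEW=0, ERR=564800137/8388608
(1,0): OLD=10557/128 → NEW=0, ERR=10557/128
(1,1): OLD=112747/1024 → NEW=0, ERR=112747/1024
(1,2): OLD=6539015/32768 → NEW=255, ERR=-1816825/32768
(1,3): OLD=6959707/131072 → NEW=0, ERR=6959707/131072
(1,4): OLD=541158289/8388608 → NEW=0, ERR=541158289/8388608
(1,5): OLD=6356642337/67108864 → NEW=0, ERR=6356642337/67108864
(1,6): OLD=145368794063/1073741824 → NEW=255, ERR=-128435371057/1073741824
(2,0): OLD=2562761/16384 → NEW=255, ERR=-1615159/16384
(2,1): OLD=26758131/524288 → NEW=0, ERR=26758131/524288
(2,2): OLD=971733017/8388608 → NEW=0, ERR=971733017/8388608
(2,3): OLD=10798055953/67108864 → NEW=255, ERR=-6314704367/67108864
(2,4): OLD=66073471169/536870912 → NEW=0, ERR=66073471169/536870912
(2,5): OLD=2732429834443/17179869184 → NEW=255, ERR=-1648436807477/17179869184
(2,6): OLD=1528767749949/274877906944 → NEW=0, ERR=1528767749949/274877906944
(3,0): OLD=467771769/8388608 → NEW=0, ERR=467771769/8388608
(3,1): OLD=11670491205/67108864 → NEW=255, ERR=-5442269115/67108864
(3,2): OLD=23228824255/536870912 → NEW=0, ERR=23228824255/536870912
(3,3): OLD=227289824153/2147483648 → NEW=0, ERR=227289824153/2147483648
(3,4): OLD=36529320099193/274877906944 → NEW=255, ERR=-33564546171527/274877906944
(3,5): OLD=75488111199931/2199023255552 → NEW=0, ERR=75488111199931/2199023255552
(3,6): OLD=2454445530281509/35184372088832 → NEW=0, ERR=2454445530281509/35184372088832
(4,0): OLD=83988442039/1073741824 → NEW=0, ERR=83988442039/1073741824
(4,1): OLD=1382577448075/17179869184 → NEW=0, ERR=1382577448075/17179869184
(4,2): OLD=33949063320197/274877906944 → NEW=0, ERR=33949063320197/274877906944
(4,3): OLD=318678039034695/2199023255552 → NEW=255, ERR=-242072891131065/2199023255552
(4,4): OLD=-163041578780411/17592186044416 → NEW=0, ERR=-163041578780411/17592186044416
(4,5): OLD=36096939051866021/562949953421312 → NEW=0, ERR=36096939051866021/562949953421312
(4,6): OLD=1396100695491087379/9007199254740992 → NEW=255, ERR=-900735114467865581/9007199254740992
Output grid:
  Row 0: .#..#..  (5 black, running=5)
  Row 1: ..#...#  (5 black, running=10)
  Row 2: #..#.#.  (4 black, running=14)
  Row 3: .#..#..  (5 black, running=19)
  Row 4: ...#..#  (5 black, running=24)

Answer: 24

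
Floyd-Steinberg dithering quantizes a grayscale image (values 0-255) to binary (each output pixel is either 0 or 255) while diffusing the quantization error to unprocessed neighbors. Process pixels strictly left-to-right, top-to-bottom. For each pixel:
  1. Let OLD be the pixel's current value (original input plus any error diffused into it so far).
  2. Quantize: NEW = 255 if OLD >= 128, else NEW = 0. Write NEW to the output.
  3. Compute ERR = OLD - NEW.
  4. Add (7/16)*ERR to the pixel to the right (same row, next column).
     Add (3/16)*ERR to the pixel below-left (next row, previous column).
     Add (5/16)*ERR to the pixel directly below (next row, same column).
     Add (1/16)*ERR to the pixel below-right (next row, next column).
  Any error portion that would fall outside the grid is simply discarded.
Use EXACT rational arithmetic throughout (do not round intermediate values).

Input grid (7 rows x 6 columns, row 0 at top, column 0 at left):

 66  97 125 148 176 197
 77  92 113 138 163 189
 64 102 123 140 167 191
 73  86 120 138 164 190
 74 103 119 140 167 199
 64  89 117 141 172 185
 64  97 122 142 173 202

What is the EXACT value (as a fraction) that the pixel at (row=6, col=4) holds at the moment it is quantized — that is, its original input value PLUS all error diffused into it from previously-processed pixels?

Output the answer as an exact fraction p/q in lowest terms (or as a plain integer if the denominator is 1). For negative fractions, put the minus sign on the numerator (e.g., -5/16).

(0,0): OLD=66 → NEW=0, ERR=66
(0,1): OLD=1007/8 → NEW=0, ERR=1007/8
(0,2): OLD=23049/128 → NEW=255, ERR=-9591/128
(0,3): OLD=235967/2048 → NEW=0, ERR=235967/2048
(0,4): OLD=7418937/32768 → NEW=255, ERR=-936903/32768
(0,5): OLD=96726415/524288 → NEW=255, ERR=-36967025/524288
(1,0): OLD=15517/128 → NEW=0, ERR=15517/128
(1,1): OLD=178635/1024 → NEW=255, ERR=-82485/1024
(1,2): OLD=2746407/32768 → NEW=0, ERR=2746407/32768
(1,3): OLD=26296987/131072 → NEW=255, ERR=-7126373/131072
(1,4): OLD=1042358897/8388608 → NEW=0, ERR=1042358897/8388608
(1,5): OLD=29466453703/134217728 → NEW=255, ERR=-4759066937/134217728
(2,0): OLD=1421801/16384 → NEW=0, ERR=1421801/16384
(2,1): OLD=72396563/524288 → NEW=255, ERR=-61296877/524288
(2,2): OLD=694684409/8388608 → NEW=0, ERR=694684409/8388608
(2,3): OLD=12601495153/67108864 → NEW=255, ERR=-4511265167/67108864
(2,4): OLD=357286161875/2147483648 → NEW=255, ERR=-190322168365/2147483648
(2,5): OLD=5116573372405/34359738368 → NEW=255, ERR=-3645159911435/34359738368
(3,0): OLD=655965913/8388608 → NEW=0, ERR=655965913/8388608
(3,1): OLD=7021375589/67108864 → NEW=0, ERR=7021375589/67108864
(3,2): OLD=92203114303/536870912 → NEW=255, ERR=-44698968257/536870912
(3,3): OLD=2375143060477/34359738368 → NEW=0, ERR=2375143060477/34359738368
(3,4): OLD=39157466965981/274877906944 → NEW=255, ERR=-30936399304739/274877906944
(3,5): OLD=448906407968467/4398046511104 → NEW=0, ERR=448906407968467/4398046511104
(4,0): OLD=126759658263/1073741824 → NEW=0, ERR=126759658263/1073741824
(4,1): OLD=3034324008235/17179869184 → NEW=255, ERR=-1346542633685/17179869184
(4,2): OLD=42986048621841/549755813888 → NEW=0, ERR=42986048621841/549755813888
(4,3): OLD=1490976668976565/8796093022208 → NEW=255, ERR=-752027051686475/8796093022208
(4,4): OLD=16590622376069125/140737488355328 → NEW=0, ERR=16590622376069125/140737488355328
(4,5): OLD=620228108386776579/2251799813685248 → NEW=255, ERR=46019155897038339/2251799813685248
(5,0): OLD=23693330804401/274877906944 → NEW=0, ERR=23693330804401/274877906944
(5,1): OLD=1092971179744705/8796093022208 → NEW=0, ERR=1092971179744705/8796093022208
(5,2): OLD=12305228651013723/70368744177664 → NEW=255, ERR=-5638801114290597/70368744177664
(5,3): OLD=239174689570032281/2251799813685248 → NEW=0, ERR=239174689570032281/2251799813685248
(5,4): OLD=1142995530849616985/4503599627370496 → NEW=255, ERR=-5422374129859495/4503599627370496
(5,5): OLD=14283789753112247085/72057594037927936 → NEW=255, ERR=-4090896726559376595/72057594037927936
(6,0): OLD=16077045722679267/140737488355328 → NEW=0, ERR=16077045722679267/140737488355328
(6,1): OLD=396699775051910055/2251799813685248 → NEW=255, ERR=-177509177437828185/2251799813685248
(6,2): OLD=812016376671763151/9007199254740992 → NEW=0, ERR=812016376671763151/9007199254740992
(6,3): OLD=30177664347466168115/144115188075855872 → NEW=255, ERR=-6571708611877079245/144115188075855872
(6,4): OLD=342803100223177786195/2305843009213693952 → NEW=255, ERR=-245186867126314171565/2305843009213693952
Target (6,4): original=173, with diffused error = 342803100223177786195/2305843009213693952

Answer: 342803100223177786195/2305843009213693952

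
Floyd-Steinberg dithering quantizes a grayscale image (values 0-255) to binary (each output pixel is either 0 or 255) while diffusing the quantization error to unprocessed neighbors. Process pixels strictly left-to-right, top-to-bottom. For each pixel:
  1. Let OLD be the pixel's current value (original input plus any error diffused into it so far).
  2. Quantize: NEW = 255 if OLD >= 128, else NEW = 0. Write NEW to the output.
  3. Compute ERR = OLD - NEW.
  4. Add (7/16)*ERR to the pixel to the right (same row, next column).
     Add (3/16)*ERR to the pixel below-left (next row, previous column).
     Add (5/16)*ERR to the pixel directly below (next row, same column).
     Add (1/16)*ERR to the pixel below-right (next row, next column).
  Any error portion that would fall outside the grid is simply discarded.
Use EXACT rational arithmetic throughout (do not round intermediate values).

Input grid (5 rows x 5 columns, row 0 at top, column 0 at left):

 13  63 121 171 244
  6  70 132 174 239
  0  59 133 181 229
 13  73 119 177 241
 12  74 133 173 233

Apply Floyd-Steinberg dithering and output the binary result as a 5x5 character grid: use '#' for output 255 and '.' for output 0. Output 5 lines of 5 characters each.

(0,0): OLD=13 → NEW=0, ERR=13
(0,1): OLD=1099/16 → NEW=0, ERR=1099/16
(0,2): OLD=38669/256 → NEW=255, ERR=-26611/256
(0,3): OLD=514139/4096 → NEW=0, ERR=514139/4096
(0,4): OLD=19589757/65536 → NEW=255, ERR=2878077/65536
(1,0): OLD=5873/256 → NEW=0, ERR=5873/256
(1,1): OLD=169623/2048 → NEW=0, ERR=169623/2048
(1,2): OLD=10720355/65536 → NEW=255, ERR=-5991325/65536
(1,3): OLD=45866471/262144 → NEW=255, ERR=-20980249/262144
(1,4): OLD=946043349/4194304 → NEW=255, ERR=-123504171/4194304
(2,0): OLD=743789/32768 → NEW=0, ERR=743789/32768
(2,1): OLD=82948223/1048576 → NEW=0, ERR=82948223/1048576
(2,2): OLD=2167785277/16777216 → NEW=255, ERR=-2110404803/16777216
(2,3): OLD=24084474983/268435456 → NEW=0, ERR=24084474983/268435456
(2,4): OLD=1091133725969/4294967296 → NEW=255, ERR=-4082934511/4294967296
(3,0): OLD=585954717/16777216 → NEW=0, ERR=585954717/16777216
(3,1): OLD=12191467353/134217728 → NEW=0, ERR=12191467353/134217728
(3,2): OLD=606437436963/4294967296 → NEW=255, ERR=-488779223517/4294967296
(3,3): OLD=1264517297899/8589934592 → NEW=255, ERR=-925916023061/8589934592
(3,4): OLD=27371249479671/137438953472 → NEW=255, ERR=-7675683655689/137438953472
(4,0): OLD=85782394515/2147483648 → NEW=0, ERR=85782394515/2147483648
(4,1): OLD=6920496315155/68719476736 → NEW=0, ERR=6920496315155/68719476736
(4,2): OLD=139596229550205/1099511627776 → NEW=0, ERR=139596229550205/1099511627776
(4,3): OLD=3118691648819475/17592186044416 → NEW=255, ERR=-1367315792506605/17592186044416
(4,4): OLD=49203745471166725/281474976710656 → NEW=255, ERR=-22572373590050555/281474976710656
Row 0: ..#.#
Row 1: ..###
Row 2: ..#.#
Row 3: ..###
Row 4: ...##

Answer: ..#.#
..###
..#.#
..###
...##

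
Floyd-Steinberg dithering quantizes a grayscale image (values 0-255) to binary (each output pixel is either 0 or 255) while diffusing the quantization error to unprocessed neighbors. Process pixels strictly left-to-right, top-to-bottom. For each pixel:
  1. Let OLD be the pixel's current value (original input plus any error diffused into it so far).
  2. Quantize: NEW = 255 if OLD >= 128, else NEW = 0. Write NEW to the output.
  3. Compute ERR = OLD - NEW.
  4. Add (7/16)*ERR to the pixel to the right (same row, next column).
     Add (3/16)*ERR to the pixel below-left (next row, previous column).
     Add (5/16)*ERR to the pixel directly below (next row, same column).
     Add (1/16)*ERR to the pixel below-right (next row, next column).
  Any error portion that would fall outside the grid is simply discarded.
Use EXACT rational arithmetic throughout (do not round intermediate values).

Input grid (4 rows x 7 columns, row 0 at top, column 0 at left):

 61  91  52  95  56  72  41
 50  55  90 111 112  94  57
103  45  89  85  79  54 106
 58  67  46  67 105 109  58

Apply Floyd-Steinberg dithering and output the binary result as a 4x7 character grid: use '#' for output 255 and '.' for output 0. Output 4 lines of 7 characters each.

Answer: ...#...
.#..#..
..#..#.
.#..#..

Derivation:
(0,0): OLD=61 → NEW=0, ERR=61
(0,1): OLD=1883/16 → NEW=0, ERR=1883/16
(0,2): OLD=26493/256 → NEW=0, ERR=26493/256
(0,3): OLD=574571/4096 → NEW=255, ERR=-469909/4096
(0,4): OLD=380653/65536 → NEW=0, ERR=380653/65536
(0,5): OLD=78162043/1048576 → NEW=0, ERR=78162043/1048576
(0,6): OLD=1235000157/16777216 → NEW=0, ERR=1235000157/16777216
(1,0): OLD=23329/256 → NEW=0, ERR=23329/256
(1,1): OLD=317159/2048 → NEW=255, ERR=-205081/2048
(1,2): OLD=4218867/65536 → NEW=0, ERR=4218867/65536
(1,3): OLD=29063863/262144 → NEW=0, ERR=29063863/262144
(1,4): OLD=2837478021/16777216 → NEW=255, ERR=-1440712059/16777216
(1,5): OLD=12601679765/134217728 → NEW=0, ERR=12601679765/134217728
(1,6): OLD=270023074075/2147483648 → NEW=0, ERR=270023074075/2147483648
(2,0): OLD=3693021/32768 → NEW=0, ERR=3693021/32768
(2,1): OLD=84704079/1048576 → NEW=0, ERR=84704079/1048576
(2,2): OLD=2667375021/16777216 → NEW=255, ERR=-1610815059/16777216
(2,3): OLD=8799819141/134217728 → NEW=0, ERR=8799819141/134217728
(2,4): OLD=113153598485/1073741824 → NEW=0, ERR=113153598485/1073741824
(2,5): OLD=5073368710535/34359738368 → NEW=255, ERR=-3688364573305/34359738368
(2,6): OLD=57283440204833/549755813888 → NEW=0, ERR=57283440204833/549755813888
(3,0): OLD=1818074125/16777216 → NEW=0, ERR=1818074125/16777216
(3,1): OLD=17273201161/134217728 → NEW=255, ERR=-16952319479/134217728
(3,2): OLD=-23536505685/1073741824 → NEW=0, ERR=-23536505685/1073741824
(3,3): OLD=393664273213/4294967296 → NEW=0, ERR=393664273213/4294967296
(3,4): OLD=89061795495949/549755813888 → NEW=255, ERR=-51125937045491/549755813888
(3,5): OLD=267804188638327/4398046511104 → NEW=0, ERR=267804188638327/4398046511104
(3,6): OLD=7775243425583081/70368744177664 → NEW=0, ERR=7775243425583081/70368744177664
Row 0: ...#...
Row 1: .#..#..
Row 2: ..#..#.
Row 3: .#..#..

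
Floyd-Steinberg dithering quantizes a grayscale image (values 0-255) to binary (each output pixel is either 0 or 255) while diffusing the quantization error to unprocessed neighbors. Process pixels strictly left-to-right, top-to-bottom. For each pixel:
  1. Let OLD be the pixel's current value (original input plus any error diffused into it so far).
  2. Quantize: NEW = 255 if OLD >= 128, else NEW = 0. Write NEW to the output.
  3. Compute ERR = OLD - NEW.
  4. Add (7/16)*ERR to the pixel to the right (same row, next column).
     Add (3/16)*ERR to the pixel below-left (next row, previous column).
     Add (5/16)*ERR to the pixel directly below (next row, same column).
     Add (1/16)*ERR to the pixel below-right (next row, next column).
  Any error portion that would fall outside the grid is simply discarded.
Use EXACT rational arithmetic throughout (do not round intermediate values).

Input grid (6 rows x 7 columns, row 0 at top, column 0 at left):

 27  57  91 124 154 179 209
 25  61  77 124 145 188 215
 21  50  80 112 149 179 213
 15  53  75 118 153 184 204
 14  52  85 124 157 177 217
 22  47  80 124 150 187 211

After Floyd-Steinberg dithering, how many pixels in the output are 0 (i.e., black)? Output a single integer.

(0,0): OLD=27 → NEW=0, ERR=27
(0,1): OLD=1101/16 → NEW=0, ERR=1101/16
(0,2): OLD=31003/256 → NEW=0, ERR=31003/256
(0,3): OLD=724925/4096 → NEW=255, ERR=-319555/4096
(0,4): OLD=7855659/65536 → NEW=0, ERR=7855659/65536
(0,5): OLD=242684717/1048576 → NEW=255, ERR=-24702163/1048576
(0,6): OLD=3333523003/16777216 → NEW=255, ERR=-944667077/16777216
(1,0): OLD=11863/256 → NEW=0, ERR=11863/256
(1,1): OLD=260449/2048 → NEW=0, ERR=260449/2048
(1,2): OLD=10495989/65536 → NEW=255, ERR=-6215691/65536
(1,3): OLD=23113233/262144 → NEW=0, ERR=23113233/262144
(1,4): OLD=3552406995/16777216 → NEW=255, ERR=-725783085/16777216
(1,5): OLD=21293129283/134217728 → NEW=255, ERR=-12932391357/134217728
(1,6): OLD=330233684877/2147483648 → NEW=255, ERR=-217374645363/2147483648
(2,0): OLD=1943995/32768 → NEW=0, ERR=1943995/32768
(2,1): OLD=105706425/1048576 → NEW=0, ERR=105706425/1048576
(2,2): OLD=1995575659/16777216 → NEW=0, ERR=1995575659/16777216
(2,3): OLD=23830734547/134217728 → NEW=255, ERR=-10394786093/134217728
(2,4): OLD=95608519363/1073741824 → NEW=0, ERR=95608519363/1073741824
(2,5): OLD=5709296959425/34359738368 → NEW=255, ERR=-3052436324415/34359738368
(2,6): OLD=75030270270807/549755813888 → NEW=255, ERR=-65157462270633/549755813888
(3,0): OLD=879816715/16777216 → NEW=0, ERR=879816715/16777216
(3,1): OLD=17912181295/134217728 → NEW=255, ERR=-16313339345/134217728
(3,2): OLD=54518494333/1073741824 → NEW=0, ERR=54518494333/1073741824
(3,3): OLD=601901245147/4294967296 → NEW=255, ERR=-493315415333/4294967296
(3,4): OLD=59965965151243/549755813888 → NEW=0, ERR=59965965151243/549755813888
(3,5): OLD=823763570646865/4398046511104 → NEW=255, ERR=-297738289684655/4398046511104
(3,6): OLD=9274045444100431/70368744177664 → NEW=255, ERR=-8669984321203889/70368744177664
(4,0): OLD=16317421637/2147483648 → NEW=0, ERR=16317421637/2147483648
(4,1): OLD=1035588704513/34359738368 → NEW=0, ERR=1035588704513/34359738368
(4,2): OLD=46685539365039/549755813888 → NEW=0, ERR=46685539365039/549755813888
(4,3): OLD=654801904524085/4398046511104 → NEW=255, ERR=-466699955807435/4398046511104
(4,4): OLD=4390630948467983/35184372088832 → NEW=0, ERR=4390630948467983/35184372088832
(4,5): OLD=218599744190671247/1125899906842624 → NEW=255, ERR=-68504732054197873/1125899906842624
(4,6): OLD=2659771604322622617/18014398509481984 → NEW=255, ERR=-1933900015595283303/18014398509481984
(5,0): OLD=16506787750035/549755813888 → NEW=0, ERR=16506787750035/549755813888
(5,1): OLD=378022430344625/4398046511104 → NEW=0, ERR=378022430344625/4398046511104
(5,2): OLD=4437766803991207/35184372088832 → NEW=0, ERR=4437766803991207/35184372088832
(5,3): OLD=49180965492325091/281474976710656 → NEW=255, ERR=-22595153568892189/281474976710656
(5,4): OLD=2447007043398896609/18014398509481984 → NEW=255, ERR=-2146664576519009311/18014398509481984
(5,5): OLD=14919176369615479249/144115188075855872 → NEW=0, ERR=14919176369615479249/144115188075855872
(5,6): OLD=504842503204649118751/2305843009213693952 → NEW=255, ERR=-83147464144842839009/2305843009213693952
Output grid:
  Row 0: ...#.##  (4 black, running=4)
  Row 1: ..#.###  (3 black, running=7)
  Row 2: ...#.##  (4 black, running=11)
  Row 3: .#.#.##  (3 black, running=14)
  Row 4: ...#.##  (4 black, running=18)
  Row 5: ...##.#  (4 black, running=22)

Answer: 22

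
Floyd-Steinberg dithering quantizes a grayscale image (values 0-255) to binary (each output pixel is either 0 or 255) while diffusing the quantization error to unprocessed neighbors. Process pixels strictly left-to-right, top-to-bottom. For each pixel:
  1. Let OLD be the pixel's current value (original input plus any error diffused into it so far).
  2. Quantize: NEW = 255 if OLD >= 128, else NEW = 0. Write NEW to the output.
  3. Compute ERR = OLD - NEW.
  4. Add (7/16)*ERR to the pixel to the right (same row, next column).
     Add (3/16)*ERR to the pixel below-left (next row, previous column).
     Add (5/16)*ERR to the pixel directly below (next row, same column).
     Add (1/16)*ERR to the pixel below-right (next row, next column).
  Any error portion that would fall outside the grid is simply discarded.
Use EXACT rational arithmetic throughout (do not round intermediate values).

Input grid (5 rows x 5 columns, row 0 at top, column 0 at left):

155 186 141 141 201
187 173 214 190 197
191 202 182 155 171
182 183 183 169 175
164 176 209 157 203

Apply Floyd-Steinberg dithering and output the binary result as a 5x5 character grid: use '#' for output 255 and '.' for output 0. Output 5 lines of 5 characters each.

Answer: ##.##
#.##.
###.#
#.###
###.#

Derivation:
(0,0): OLD=155 → NEW=255, ERR=-100
(0,1): OLD=569/4 → NEW=255, ERR=-451/4
(0,2): OLD=5867/64 → NEW=0, ERR=5867/64
(0,3): OLD=185453/1024 → NEW=255, ERR=-75667/1024
(0,4): OLD=2763515/16384 → NEW=255, ERR=-1414405/16384
(1,0): OLD=8615/64 → NEW=255, ERR=-7705/64
(1,1): OLD=49169/512 → NEW=0, ERR=49169/512
(1,2): OLD=4321445/16384 → NEW=255, ERR=143525/16384
(1,3): OLD=10504353/65536 → NEW=255, ERR=-6207327/65536
(1,4): OLD=129987395/1048576 → NEW=0, ERR=129987395/1048576
(2,0): OLD=1403979/8192 → NEW=255, ERR=-684981/8192
(2,1): OLD=49688489/262144 → NEW=255, ERR=-17158231/262144
(2,2): OLD=605424315/4194304 → NEW=255, ERR=-464123205/4194304
(2,3): OLD=6763257985/67108864 → NEW=0, ERR=6763257985/67108864
(2,4): OLD=266192321351/1073741824 → NEW=255, ERR=-7611843769/1073741824
(3,0): OLD=602291675/4194304 → NEW=255, ERR=-467255845/4194304
(3,1): OLD=2947196415/33554432 → NEW=0, ERR=2947196415/33554432
(3,2): OLD=216522914021/1073741824 → NEW=255, ERR=-57281251099/1073741824
(3,3): OLD=362729837677/2147483648 → NEW=255, ERR=-184878492563/2147483648
(3,4): OLD=4859110584289/34359738368 → NEW=255, ERR=-3902622699551/34359738368
(4,0): OLD=78198185013/536870912 → NEW=255, ERR=-58703897547/536870912
(4,1): OLD=2381892587509/17179869184 → NEW=255, ERR=-1998974054411/17179869184
(4,2): OLD=35946044825467/274877906944 → NEW=255, ERR=-34147821445253/274877906944
(4,3): OLD=224809371815669/4398046511104 → NEW=0, ERR=224809371815669/4398046511104
(4,4): OLD=12982210990293811/70368744177664 → NEW=255, ERR=-4961818775010509/70368744177664
Row 0: ##.##
Row 1: #.##.
Row 2: ###.#
Row 3: #.###
Row 4: ###.#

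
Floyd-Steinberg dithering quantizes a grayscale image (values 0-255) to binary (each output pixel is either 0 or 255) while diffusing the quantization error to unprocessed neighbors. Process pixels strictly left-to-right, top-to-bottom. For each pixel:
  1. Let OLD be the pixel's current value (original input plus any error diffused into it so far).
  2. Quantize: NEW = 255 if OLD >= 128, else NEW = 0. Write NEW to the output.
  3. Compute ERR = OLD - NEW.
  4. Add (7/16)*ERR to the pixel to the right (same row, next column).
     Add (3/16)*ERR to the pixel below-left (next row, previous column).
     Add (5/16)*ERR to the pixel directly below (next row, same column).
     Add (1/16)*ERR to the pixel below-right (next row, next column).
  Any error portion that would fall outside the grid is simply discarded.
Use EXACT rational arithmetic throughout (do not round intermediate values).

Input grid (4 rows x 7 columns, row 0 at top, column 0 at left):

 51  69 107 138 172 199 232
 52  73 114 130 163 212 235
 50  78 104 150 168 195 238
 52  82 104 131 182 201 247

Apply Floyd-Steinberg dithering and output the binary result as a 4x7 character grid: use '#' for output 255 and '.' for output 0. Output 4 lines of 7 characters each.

(0,0): OLD=51 → NEW=0, ERR=51
(0,1): OLD=1461/16 → NEW=0, ERR=1461/16
(0,2): OLD=37619/256 → NEW=255, ERR=-27661/256
(0,3): OLD=371621/4096 → NEW=0, ERR=371621/4096
(0,4): OLD=13873539/65536 → NEW=255, ERR=-2838141/65536
(0,5): OLD=188799637/1048576 → NEW=255, ERR=-78587243/1048576
(0,6): OLD=3342203411/16777216 → NEW=255, ERR=-935986669/16777216
(1,0): OLD=21775/256 → NEW=0, ERR=21775/256
(1,1): OLD=249193/2048 → NEW=0, ERR=249193/2048
(1,2): OLD=10235805/65536 → NEW=255, ERR=-6475875/65536
(1,3): OLD=26279449/262144 → NEW=0, ERR=26279449/262144
(1,4): OLD=3102832747/16777216 → NEW=255, ERR=-1175357333/16777216
(1,5): OLD=19429655899/134217728 → NEW=255, ERR=-14795864741/134217728
(1,6): OLD=353588970229/2147483648 → NEW=255, ERR=-194019360011/2147483648
(2,0): OLD=3256979/32768 → NEW=0, ERR=3256979/32768
(2,1): OLD=153404289/1048576 → NEW=255, ERR=-113982591/1048576
(2,2): OLD=871822531/16777216 → NEW=0, ERR=871822531/16777216
(2,3): OLD=24796801899/134217728 → NEW=255, ERR=-9428718741/134217728
(2,4): OLD=108414706011/1073741824 → NEW=0, ERR=108414706011/1073741824
(2,5): OLD=6301781867977/34359738368 → NEW=255, ERR=-2459951415863/34359738368
(2,6): OLD=94312933619727/549755813888 → NEW=255, ERR=-45874798921713/549755813888
(3,0): OLD=1051584099/16777216 → NEW=0, ERR=1051584099/16777216
(3,1): OLD=12268614823/134217728 → NEW=0, ERR=12268614823/134217728
(3,2): OLD=150607788261/1073741824 → NEW=255, ERR=-123196376859/1073741824
(3,3): OLD=348020058867/4294967296 → NEW=0, ERR=348020058867/4294967296
(3,4): OLD=127097428140643/549755813888 → NEW=255, ERR=-13090304400797/549755813888
(3,5): OLD=698735193050841/4398046511104 → NEW=255, ERR=-422766667280679/4398046511104
(3,6): OLD=12271847402819271/70368744177664 → NEW=255, ERR=-5672182362485049/70368744177664
Row 0: ..#.###
Row 1: ..#.###
Row 2: .#.#.##
Row 3: ..#.###

Answer: ..#.###
..#.###
.#.#.##
..#.###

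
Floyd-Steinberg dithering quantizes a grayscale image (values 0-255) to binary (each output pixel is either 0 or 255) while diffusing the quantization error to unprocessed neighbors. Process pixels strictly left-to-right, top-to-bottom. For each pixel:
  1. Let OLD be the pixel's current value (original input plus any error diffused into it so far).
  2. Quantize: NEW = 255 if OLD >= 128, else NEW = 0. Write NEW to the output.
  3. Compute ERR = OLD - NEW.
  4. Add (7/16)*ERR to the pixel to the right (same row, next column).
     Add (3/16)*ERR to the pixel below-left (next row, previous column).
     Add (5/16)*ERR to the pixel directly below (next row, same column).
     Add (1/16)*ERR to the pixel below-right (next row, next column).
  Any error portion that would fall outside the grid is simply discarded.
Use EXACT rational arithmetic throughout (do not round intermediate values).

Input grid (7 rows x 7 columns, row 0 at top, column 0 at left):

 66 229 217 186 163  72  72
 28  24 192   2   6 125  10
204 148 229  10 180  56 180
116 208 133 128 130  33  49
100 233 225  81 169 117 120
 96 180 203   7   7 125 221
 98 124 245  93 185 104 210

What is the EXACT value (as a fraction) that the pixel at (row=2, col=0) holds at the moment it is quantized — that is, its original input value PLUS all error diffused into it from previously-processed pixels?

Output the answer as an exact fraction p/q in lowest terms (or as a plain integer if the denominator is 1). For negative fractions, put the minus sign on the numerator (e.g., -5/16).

(0,0): OLD=66 → NEW=0, ERR=66
(0,1): OLD=2063/8 → NEW=255, ERR=23/8
(0,2): OLD=27937/128 → NEW=255, ERR=-4703/128
(0,3): OLD=348007/2048 → NEW=255, ERR=-174233/2048
(0,4): OLD=4121553/32768 → NEW=0, ERR=4121553/32768
(0,5): OLD=66599607/524288 → NEW=0, ERR=66599607/524288
(0,6): OLD=1070177025/8388608 → NEW=0, ERR=1070177025/8388608
(1,0): OLD=6293/128 → NEW=0, ERR=6293/128
(1,1): OLD=44691/1024 → NEW=0, ERR=44691/1024
(1,2): OLD=6024079/32768 → NEW=255, ERR=-2331761/32768
(1,3): OLD=-4512925/131072 → NEW=0, ERR=-4512925/131072
(1,4): OLD=408889161/8388608 → NEW=0, ERR=408889161/8388608
(1,5): OLD=14616528665/67108864 → NEW=255, ERR=-2496231655/67108864
(1,6): OLD=44595627351/1073741824 → NEW=0, ERR=44595627351/1073741824
(2,0): OLD=3728129/16384 → NEW=255, ERR=-449791/16384
Target (2,0): original=204, with diffused error = 3728129/16384

Answer: 3728129/16384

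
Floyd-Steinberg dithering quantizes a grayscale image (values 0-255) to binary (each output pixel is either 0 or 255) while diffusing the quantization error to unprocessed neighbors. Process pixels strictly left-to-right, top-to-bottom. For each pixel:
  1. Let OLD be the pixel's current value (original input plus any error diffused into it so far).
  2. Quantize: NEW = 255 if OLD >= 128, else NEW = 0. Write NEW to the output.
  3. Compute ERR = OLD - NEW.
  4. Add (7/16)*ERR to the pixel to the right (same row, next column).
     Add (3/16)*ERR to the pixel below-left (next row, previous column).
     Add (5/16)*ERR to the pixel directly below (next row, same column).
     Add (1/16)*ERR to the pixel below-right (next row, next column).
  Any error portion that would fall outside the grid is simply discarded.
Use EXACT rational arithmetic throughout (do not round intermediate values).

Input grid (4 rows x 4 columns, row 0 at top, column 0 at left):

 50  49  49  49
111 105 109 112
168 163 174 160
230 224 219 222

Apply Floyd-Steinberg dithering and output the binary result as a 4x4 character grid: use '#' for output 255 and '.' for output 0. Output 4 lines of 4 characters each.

Answer: ....
#.#.
##.#
####

Derivation:
(0,0): OLD=50 → NEW=0, ERR=50
(0,1): OLD=567/8 → NEW=0, ERR=567/8
(0,2): OLD=10241/128 → NEW=0, ERR=10241/128
(0,3): OLD=172039/2048 → NEW=0, ERR=172039/2048
(1,0): OLD=17909/128 → NEW=255, ERR=-14731/128
(1,1): OLD=97203/1024 → NEW=0, ERR=97203/1024
(1,2): OLD=6413103/32768 → NEW=255, ERR=-1942737/32768
(1,3): OLD=61505913/524288 → NEW=0, ERR=61505913/524288
(2,0): OLD=2454881/16384 → NEW=255, ERR=-1723039/16384
(2,1): OLD=67289531/524288 → NEW=255, ERR=-66403909/524288
(2,2): OLD=134207143/1048576 → NEW=0, ERR=134207143/1048576
(2,3): OLD=4176696107/16777216 → NEW=255, ERR=-101493973/16777216
(3,0): OLD=1454481873/8388608 → NEW=255, ERR=-684613167/8388608
(3,1): OLD=22298941647/134217728 → NEW=255, ERR=-11926578993/134217728
(3,2): OLD=453270181425/2147483648 → NEW=255, ERR=-94338148815/2147483648
(3,3): OLD=7177394962135/34359738368 → NEW=255, ERR=-1584338321705/34359738368
Row 0: ....
Row 1: #.#.
Row 2: ##.#
Row 3: ####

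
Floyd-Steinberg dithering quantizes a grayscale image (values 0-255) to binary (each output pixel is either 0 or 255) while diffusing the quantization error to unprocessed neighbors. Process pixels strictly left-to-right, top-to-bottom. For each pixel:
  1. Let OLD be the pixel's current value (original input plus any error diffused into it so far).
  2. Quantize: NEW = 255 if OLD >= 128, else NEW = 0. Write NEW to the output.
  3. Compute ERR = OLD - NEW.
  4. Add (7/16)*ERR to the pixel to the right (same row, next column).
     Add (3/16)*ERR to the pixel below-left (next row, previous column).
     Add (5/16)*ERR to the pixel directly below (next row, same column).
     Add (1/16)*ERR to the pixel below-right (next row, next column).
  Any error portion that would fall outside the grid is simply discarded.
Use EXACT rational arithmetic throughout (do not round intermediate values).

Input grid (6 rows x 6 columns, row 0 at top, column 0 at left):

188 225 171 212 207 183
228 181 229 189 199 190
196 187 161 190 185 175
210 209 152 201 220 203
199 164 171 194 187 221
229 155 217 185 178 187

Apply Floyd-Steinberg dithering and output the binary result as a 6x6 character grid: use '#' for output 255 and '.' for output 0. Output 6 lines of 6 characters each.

Answer: ######
#.#.#.
######
##.##.
#.#.##
#####.

Derivation:
(0,0): OLD=188 → NEW=255, ERR=-67
(0,1): OLD=3131/16 → NEW=255, ERR=-949/16
(0,2): OLD=37133/256 → NEW=255, ERR=-28147/256
(0,3): OLD=671323/4096 → NEW=255, ERR=-373157/4096
(0,4): OLD=10953853/65536 → NEW=255, ERR=-5757827/65536
(0,5): OLD=151584619/1048576 → NEW=255, ERR=-115802261/1048576
(1,0): OLD=50161/256 → NEW=255, ERR=-15119/256
(1,1): OLD=229015/2048 → NEW=0, ERR=229015/2048
(1,2): OLD=14599779/65536 → NEW=255, ERR=-2111901/65536
(1,3): OLD=32266471/262144 → NEW=0, ERR=32266471/262144
(1,4): OLD=3338566037/16777216 → NEW=255, ERR=-939624043/16777216
(1,5): OLD=33687183747/268435456 → NEW=0, ERR=33687183747/268435456
(2,0): OLD=6504813/32768 → NEW=255, ERR=-1851027/32768
(2,1): OLD=196605567/1048576 → NEW=255, ERR=-70781313/1048576
(2,2): OLD=2541163837/16777216 → NEW=255, ERR=-1737026243/16777216
(2,3): OLD=22904652437/134217728 → NEW=255, ERR=-11320868203/134217728
(2,4): OLD=695009289023/4294967296 → NEW=255, ERR=-400207371457/4294967296
(2,5): OLD=11678887773353/68719476736 → NEW=255, ERR=-5844578794327/68719476736
(3,0): OLD=3014707101/16777216 → NEW=255, ERR=-1263482979/16777216
(3,1): OLD=17718659929/134217728 → NEW=255, ERR=-16506860711/134217728
(3,2): OLD=49182913563/1073741824 → NEW=0, ERR=49182913563/1073741824
(3,3): OLD=11733096658641/68719476736 → NEW=255, ERR=-5790369909039/68719476736
(3,4): OLD=73006679063985/549755813888 → NEW=255, ERR=-67181053477455/549755813888
(3,5): OLD=1030329813846463/8796093022208 → NEW=0, ERR=1030329813846463/8796093022208
(4,0): OLD=327289344659/2147483648 → NEW=255, ERR=-220318985581/2147483648
(4,1): OLD=2905586996471/34359738368 → NEW=0, ERR=2905586996471/34359738368
(4,2): OLD=218610616229301/1099511627776 → NEW=255, ERR=-61764848853579/1099511627776
(4,3): OLD=2164577540542313/17592186044416 → NEW=0, ERR=2164577540542313/17592186044416
(4,4): OLD=61738539058660857/281474976710656 → NEW=255, ERR=-10037580002556423/281474976710656
(4,5): OLD=1055488528465961775/4503599627370496 → NEW=255, ERR=-92929376513514705/4503599627370496
(5,0): OLD=116985323523285/549755813888 → NEW=255, ERR=-23202409018155/549755813888
(5,1): OLD=2568751162887461/17592186044416 → NEW=255, ERR=-1917256278438619/17592186044416
(5,2): OLD=25349740626337895/140737488355328 → NEW=255, ERR=-10538318904270745/140737488355328
(5,3): OLD=812871128332950877/4503599627370496 → NEW=255, ERR=-335546776646525603/4503599627370496
(5,4): OLD=1243720202857408445/9007199254740992 → NEW=255, ERR=-1053115607101544515/9007199254740992
(5,5): OLD=18327234595257283873/144115188075855872 → NEW=0, ERR=18327234595257283873/144115188075855872
Row 0: ######
Row 1: #.#.#.
Row 2: ######
Row 3: ##.##.
Row 4: #.#.##
Row 5: #####.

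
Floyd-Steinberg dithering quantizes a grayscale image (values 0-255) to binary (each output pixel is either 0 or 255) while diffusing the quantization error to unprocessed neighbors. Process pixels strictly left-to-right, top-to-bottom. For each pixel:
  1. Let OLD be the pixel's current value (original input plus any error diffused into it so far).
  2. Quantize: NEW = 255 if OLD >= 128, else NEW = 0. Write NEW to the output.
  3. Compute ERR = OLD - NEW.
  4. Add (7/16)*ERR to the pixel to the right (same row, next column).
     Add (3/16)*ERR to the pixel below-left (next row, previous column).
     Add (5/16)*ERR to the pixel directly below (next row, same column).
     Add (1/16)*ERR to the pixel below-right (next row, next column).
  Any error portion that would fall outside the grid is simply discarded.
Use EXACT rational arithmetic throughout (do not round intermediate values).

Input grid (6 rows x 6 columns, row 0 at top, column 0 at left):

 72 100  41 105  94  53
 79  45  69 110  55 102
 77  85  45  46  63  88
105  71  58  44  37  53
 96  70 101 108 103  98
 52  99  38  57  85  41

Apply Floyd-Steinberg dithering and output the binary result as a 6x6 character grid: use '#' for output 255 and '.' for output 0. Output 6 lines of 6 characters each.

Answer: .#..#.
...#..
.#...#
......
#.##.#
......

Derivation:
(0,0): OLD=72 → NEW=0, ERR=72
(0,1): OLD=263/2 → NEW=255, ERR=-247/2
(0,2): OLD=-417/32 → NEW=0, ERR=-417/32
(0,3): OLD=50841/512 → NEW=0, ERR=50841/512
(0,4): OLD=1125935/8192 → NEW=255, ERR=-963025/8192
(0,5): OLD=205641/131072 → NEW=0, ERR=205641/131072
(1,0): OLD=2507/32 → NEW=0, ERR=2507/32
(1,1): OLD=10941/256 → NEW=0, ERR=10941/256
(1,2): OLD=774353/8192 → NEW=0, ERR=774353/8192
(1,3): OLD=5227461/32768 → NEW=255, ERR=-3128379/32768
(1,4): OLD=-35661033/2097152 → NEW=0, ERR=-35661033/2097152
(1,5): OLD=2942841713/33554432 → NEW=0, ERR=2942841713/33554432
(2,0): OLD=448495/4096 → NEW=0, ERR=448495/4096
(2,1): OLD=22135461/131072 → NEW=255, ERR=-11287899/131072
(2,2): OLD=45366031/2097152 → NEW=0, ERR=45366031/2097152
(2,3): OLD=475618039/16777216 → NEW=0, ERR=475618039/16777216
(2,4): OLD=43253702405/536870912 → NEW=0, ERR=43253702405/536870912
(2,5): OLD=1284988273523/8589934592 → NEW=255, ERR=-905445047437/8589934592
(3,0): OLD=258096463/2097152 → NEW=0, ERR=258096463/2097152
(3,1): OLD=1825867763/16777216 → NEW=0, ERR=1825867763/16777216
(3,2): OLD=15073487537/134217728 → NEW=0, ERR=15073487537/134217728
(3,3): OLD=1017488470475/8589934592 → NEW=0, ERR=1017488470475/8589934592
(3,4): OLD=6597569028923/68719476736 → NEW=0, ERR=6597569028923/68719476736
(3,5): OLD=73775771484949/1099511627776 → NEW=0, ERR=73775771484949/1099511627776
(4,0): OLD=41571265585/268435456 → NEW=255, ERR=-26879775695/268435456
(4,1): OLD=382035974381/4294967296 → NEW=0, ERR=382035974381/4294967296
(4,2): OLD=28040663659927/137438953472 → NEW=255, ERR=-7006269475433/137438953472
(4,3): OLD=324870368321011/2199023255552 → NEW=255, ERR=-235880561844749/2199023255552
(4,4): OLD=3731569114215427/35184372088832 → NEW=0, ERR=3731569114215427/35184372088832
(4,5): OLD=96472158015196981/562949953421312 → NEW=255, ERR=-47080080107237579/562949953421312
(5,0): OLD=2569138657815/68719476736 → NEW=0, ERR=2569138657815/68719476736
(5,1): OLD=280015745827879/2199023255552 → NEW=0, ERR=280015745827879/2199023255552
(5,2): OLD=1112287767742477/17592186044416 → NEW=0, ERR=1112287767742477/17592186044416
(5,3): OLD=38190833502764975/562949953421312 → NEW=0, ERR=38190833502764975/562949953421312
(5,4): OLD=141230954519450603/1125899906842624 → NEW=0, ERR=141230954519450603/1125899906842624
(5,5): OLD=1375816431107433439/18014398509481984 → NEW=0, ERR=1375816431107433439/18014398509481984
Row 0: .#..#.
Row 1: ...#..
Row 2: .#...#
Row 3: ......
Row 4: #.##.#
Row 5: ......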